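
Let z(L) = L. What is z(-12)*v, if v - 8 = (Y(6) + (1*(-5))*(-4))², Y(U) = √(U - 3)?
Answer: -4932 - 480*√3 ≈ -5763.4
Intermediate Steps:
Y(U) = √(-3 + U)
v = 8 + (20 + √3)² (v = 8 + (√(-3 + 6) + (1*(-5))*(-4))² = 8 + (√3 - 5*(-4))² = 8 + (√3 + 20)² = 8 + (20 + √3)² ≈ 480.28)
z(-12)*v = -12*(411 + 40*√3) = -4932 - 480*√3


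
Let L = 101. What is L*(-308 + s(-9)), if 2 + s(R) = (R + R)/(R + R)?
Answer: -31209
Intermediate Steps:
s(R) = -1 (s(R) = -2 + (R + R)/(R + R) = -2 + (2*R)/((2*R)) = -2 + (2*R)*(1/(2*R)) = -2 + 1 = -1)
L*(-308 + s(-9)) = 101*(-308 - 1) = 101*(-309) = -31209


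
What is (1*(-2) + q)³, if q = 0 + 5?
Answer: 27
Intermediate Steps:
q = 5
(1*(-2) + q)³ = (1*(-2) + 5)³ = (-2 + 5)³ = 3³ = 27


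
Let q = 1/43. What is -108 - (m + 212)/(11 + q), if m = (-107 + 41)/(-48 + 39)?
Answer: -90935/711 ≈ -127.90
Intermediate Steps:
m = 22/3 (m = -66/(-9) = -66*(-1/9) = 22/3 ≈ 7.3333)
q = 1/43 ≈ 0.023256
-108 - (m + 212)/(11 + q) = -108 - (22/3 + 212)/(11 + 1/43) = -108 - 658/(3*474/43) = -108 - 658*43/(3*474) = -108 - 1*14147/711 = -108 - 14147/711 = -90935/711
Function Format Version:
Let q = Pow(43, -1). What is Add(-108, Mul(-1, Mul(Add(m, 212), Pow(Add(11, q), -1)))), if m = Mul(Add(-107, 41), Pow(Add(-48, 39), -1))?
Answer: Rational(-90935, 711) ≈ -127.90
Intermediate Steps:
m = Rational(22, 3) (m = Mul(-66, Pow(-9, -1)) = Mul(-66, Rational(-1, 9)) = Rational(22, 3) ≈ 7.3333)
q = Rational(1, 43) ≈ 0.023256
Add(-108, Mul(-1, Mul(Add(m, 212), Pow(Add(11, q), -1)))) = Add(-108, Mul(-1, Mul(Add(Rational(22, 3), 212), Pow(Add(11, Rational(1, 43)), -1)))) = Add(-108, Mul(-1, Mul(Rational(658, 3), Pow(Rational(474, 43), -1)))) = Add(-108, Mul(-1, Mul(Rational(658, 3), Rational(43, 474)))) = Add(-108, Mul(-1, Rational(14147, 711))) = Add(-108, Rational(-14147, 711)) = Rational(-90935, 711)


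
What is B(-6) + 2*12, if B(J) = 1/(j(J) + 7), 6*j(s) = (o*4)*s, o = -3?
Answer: 457/19 ≈ 24.053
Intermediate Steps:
j(s) = -2*s (j(s) = ((-3*4)*s)/6 = (-12*s)/6 = -2*s)
B(J) = 1/(7 - 2*J) (B(J) = 1/(-2*J + 7) = 1/(7 - 2*J))
B(-6) + 2*12 = -1/(-7 + 2*(-6)) + 2*12 = -1/(-7 - 12) + 24 = -1/(-19) + 24 = -1*(-1/19) + 24 = 1/19 + 24 = 457/19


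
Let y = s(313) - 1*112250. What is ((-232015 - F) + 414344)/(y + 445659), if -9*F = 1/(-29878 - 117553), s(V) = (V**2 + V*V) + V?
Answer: 24192852119/70279473114 ≈ 0.34424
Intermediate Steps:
s(V) = V + 2*V**2 (s(V) = (V**2 + V**2) + V = 2*V**2 + V = V + 2*V**2)
y = 84001 (y = 313*(1 + 2*313) - 1*112250 = 313*(1 + 626) - 112250 = 313*627 - 112250 = 196251 - 112250 = 84001)
F = 1/1326879 (F = -1/(9*(-29878 - 117553)) = -1/9/(-147431) = -1/9*(-1/147431) = 1/1326879 ≈ 7.5365e-7)
((-232015 - F) + 414344)/(y + 445659) = ((-232015 - 1*1/1326879) + 414344)/(84001 + 445659) = ((-232015 - 1/1326879) + 414344)/529660 = (-307855831186/1326879 + 414344)*(1/529660) = (241928521190/1326879)*(1/529660) = 24192852119/70279473114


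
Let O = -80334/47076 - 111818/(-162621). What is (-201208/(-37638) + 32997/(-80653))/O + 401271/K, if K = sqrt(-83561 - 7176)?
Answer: -354094712887556002/73080163433519281 - 401271*I*sqrt(90737)/90737 ≈ -4.8453 - 1332.1*I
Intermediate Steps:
O = -1300008541/1275924366 (O = -80334*1/47076 - 111818*(-1/162621) = -13389/7846 + 111818/162621 = -1300008541/1275924366 ≈ -1.0189)
K = I*sqrt(90737) (K = sqrt(-90737) = I*sqrt(90737) ≈ 301.23*I)
(-201208/(-37638) + 32997/(-80653))/O + 401271/K = (-201208/(-37638) + 32997/(-80653))/(-1300008541/1275924366) + 401271/((I*sqrt(90737))) = (-201208*(-1/37638) + 32997*(-1/80653))*(-1275924366/1300008541) + 401271*(-I*sqrt(90737)/90737) = (100604/18819 - 32997/80653)*(-1275924366/1300008541) - 401271*I*sqrt(90737)/90737 = (7493043869/1517808807)*(-1275924366/1300008541) - 401271*I*sqrt(90737)/90737 = -354094712887556002/73080163433519281 - 401271*I*sqrt(90737)/90737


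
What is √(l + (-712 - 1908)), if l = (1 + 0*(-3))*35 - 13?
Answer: I*√2598 ≈ 50.971*I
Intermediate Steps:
l = 22 (l = (1 + 0)*35 - 13 = 1*35 - 13 = 35 - 13 = 22)
√(l + (-712 - 1908)) = √(22 + (-712 - 1908)) = √(22 - 2620) = √(-2598) = I*√2598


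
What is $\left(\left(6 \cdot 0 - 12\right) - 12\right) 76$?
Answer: $-1824$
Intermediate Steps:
$\left(\left(6 \cdot 0 - 12\right) - 12\right) 76 = \left(\left(0 - 12\right) - 12\right) 76 = \left(-12 - 12\right) 76 = \left(-24\right) 76 = -1824$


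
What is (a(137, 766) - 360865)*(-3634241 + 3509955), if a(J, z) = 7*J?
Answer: 44731277116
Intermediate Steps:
(a(137, 766) - 360865)*(-3634241 + 3509955) = (7*137 - 360865)*(-3634241 + 3509955) = (959 - 360865)*(-124286) = -359906*(-124286) = 44731277116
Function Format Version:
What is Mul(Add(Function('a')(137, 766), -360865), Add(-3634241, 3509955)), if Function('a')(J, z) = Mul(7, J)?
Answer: 44731277116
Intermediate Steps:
Mul(Add(Function('a')(137, 766), -360865), Add(-3634241, 3509955)) = Mul(Add(Mul(7, 137), -360865), Add(-3634241, 3509955)) = Mul(Add(959, -360865), -124286) = Mul(-359906, -124286) = 44731277116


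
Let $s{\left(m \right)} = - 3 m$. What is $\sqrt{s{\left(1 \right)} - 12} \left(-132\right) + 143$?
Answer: $143 - 132 i \sqrt{15} \approx 143.0 - 511.23 i$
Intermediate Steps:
$\sqrt{s{\left(1 \right)} - 12} \left(-132\right) + 143 = \sqrt{\left(-3\right) 1 - 12} \left(-132\right) + 143 = \sqrt{-3 - 12} \left(-132\right) + 143 = \sqrt{-15} \left(-132\right) + 143 = i \sqrt{15} \left(-132\right) + 143 = - 132 i \sqrt{15} + 143 = 143 - 132 i \sqrt{15}$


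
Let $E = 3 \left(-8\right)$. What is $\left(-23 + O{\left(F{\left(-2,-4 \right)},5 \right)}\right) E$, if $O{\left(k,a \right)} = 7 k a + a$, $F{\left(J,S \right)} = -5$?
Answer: $4632$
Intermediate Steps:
$O{\left(k,a \right)} = a + 7 a k$ ($O{\left(k,a \right)} = 7 a k + a = a + 7 a k$)
$E = -24$
$\left(-23 + O{\left(F{\left(-2,-4 \right)},5 \right)}\right) E = \left(-23 + 5 \left(1 + 7 \left(-5\right)\right)\right) \left(-24\right) = \left(-23 + 5 \left(1 - 35\right)\right) \left(-24\right) = \left(-23 + 5 \left(-34\right)\right) \left(-24\right) = \left(-23 - 170\right) \left(-24\right) = \left(-193\right) \left(-24\right) = 4632$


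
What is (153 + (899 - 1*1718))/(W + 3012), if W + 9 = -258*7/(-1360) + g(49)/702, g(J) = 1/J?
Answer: -7789083120/35136576997 ≈ -0.22168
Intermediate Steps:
W = -89726843/11695320 (W = -9 + (-258*7/(-1360) + 1/(49*702)) = -9 + (-1806*(-1/1360) + (1/49)*(1/702)) = -9 + (903/680 + 1/34398) = -9 + 15531037/11695320 = -89726843/11695320 ≈ -7.6720)
(153 + (899 - 1*1718))/(W + 3012) = (153 + (899 - 1*1718))/(-89726843/11695320 + 3012) = (153 + (899 - 1718))/(35136576997/11695320) = (153 - 819)*(11695320/35136576997) = -666*11695320/35136576997 = -7789083120/35136576997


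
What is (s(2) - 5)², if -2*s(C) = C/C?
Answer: 121/4 ≈ 30.250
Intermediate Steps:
s(C) = -½ (s(C) = -C/(2*C) = -½*1 = -½)
(s(2) - 5)² = (-½ - 5)² = (-11/2)² = 121/4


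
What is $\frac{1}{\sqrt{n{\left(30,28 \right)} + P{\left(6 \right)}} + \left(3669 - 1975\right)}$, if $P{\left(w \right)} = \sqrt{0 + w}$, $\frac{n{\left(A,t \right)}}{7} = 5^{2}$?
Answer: $\frac{1}{1694 + \sqrt{175 + \sqrt{6}}} \approx 0.00058571$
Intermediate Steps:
$n{\left(A,t \right)} = 175$ ($n{\left(A,t \right)} = 7 \cdot 5^{2} = 7 \cdot 25 = 175$)
$P{\left(w \right)} = \sqrt{w}$
$\frac{1}{\sqrt{n{\left(30,28 \right)} + P{\left(6 \right)}} + \left(3669 - 1975\right)} = \frac{1}{\sqrt{175 + \sqrt{6}} + \left(3669 - 1975\right)} = \frac{1}{\sqrt{175 + \sqrt{6}} + 1694} = \frac{1}{1694 + \sqrt{175 + \sqrt{6}}}$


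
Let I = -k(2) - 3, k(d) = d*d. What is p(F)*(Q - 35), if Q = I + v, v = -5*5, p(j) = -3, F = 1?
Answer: 201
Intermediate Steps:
k(d) = d²
I = -7 (I = -1*2² - 3 = -1*4 - 3 = -4 - 3 = -7)
v = -25
Q = -32 (Q = -7 - 25 = -32)
p(F)*(Q - 35) = -3*(-32 - 35) = -3*(-67) = 201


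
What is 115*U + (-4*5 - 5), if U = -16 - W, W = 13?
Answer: -3360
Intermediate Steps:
U = -29 (U = -16 - 1*13 = -16 - 13 = -29)
115*U + (-4*5 - 5) = 115*(-29) + (-4*5 - 5) = -3335 + (-20 - 5) = -3335 - 25 = -3360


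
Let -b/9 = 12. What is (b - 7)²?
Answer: 13225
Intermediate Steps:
b = -108 (b = -9*12 = -108)
(b - 7)² = (-108 - 7)² = (-115)² = 13225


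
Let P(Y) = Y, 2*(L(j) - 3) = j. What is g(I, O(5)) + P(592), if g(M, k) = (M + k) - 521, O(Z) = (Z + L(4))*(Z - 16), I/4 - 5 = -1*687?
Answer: -2767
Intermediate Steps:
L(j) = 3 + j/2
I = -2728 (I = 20 + 4*(-1*687) = 20 + 4*(-687) = 20 - 2748 = -2728)
O(Z) = (-16 + Z)*(5 + Z) (O(Z) = (Z + (3 + (1/2)*4))*(Z - 16) = (Z + (3 + 2))*(-16 + Z) = (Z + 5)*(-16 + Z) = (5 + Z)*(-16 + Z) = (-16 + Z)*(5 + Z))
g(M, k) = -521 + M + k
g(I, O(5)) + P(592) = (-521 - 2728 + (-80 + 5**2 - 11*5)) + 592 = (-521 - 2728 + (-80 + 25 - 55)) + 592 = (-521 - 2728 - 110) + 592 = -3359 + 592 = -2767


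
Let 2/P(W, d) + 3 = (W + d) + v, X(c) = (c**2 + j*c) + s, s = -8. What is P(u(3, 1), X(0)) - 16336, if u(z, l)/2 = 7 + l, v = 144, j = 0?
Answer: -2434062/149 ≈ -16336.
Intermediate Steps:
u(z, l) = 14 + 2*l (u(z, l) = 2*(7 + l) = 14 + 2*l)
X(c) = -8 + c**2 (X(c) = (c**2 + 0*c) - 8 = (c**2 + 0) - 8 = c**2 - 8 = -8 + c**2)
P(W, d) = 2/(141 + W + d) (P(W, d) = 2/(-3 + ((W + d) + 144)) = 2/(-3 + (144 + W + d)) = 2/(141 + W + d))
P(u(3, 1), X(0)) - 16336 = 2/(141 + (14 + 2*1) + (-8 + 0**2)) - 16336 = 2/(141 + (14 + 2) + (-8 + 0)) - 16336 = 2/(141 + 16 - 8) - 16336 = 2/149 - 16336 = -2434062/149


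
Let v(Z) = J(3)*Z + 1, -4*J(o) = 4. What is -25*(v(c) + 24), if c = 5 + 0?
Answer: -500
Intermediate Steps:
J(o) = -1 (J(o) = -¼*4 = -1)
c = 5
v(Z) = 1 - Z (v(Z) = -Z + 1 = 1 - Z)
-25*(v(c) + 24) = -25*((1 - 1*5) + 24) = -25*((1 - 5) + 24) = -25*(-4 + 24) = -25*20 = -500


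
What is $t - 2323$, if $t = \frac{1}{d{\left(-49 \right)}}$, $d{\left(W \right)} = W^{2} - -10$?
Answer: $- \frac{5600752}{2411} \approx -2323.0$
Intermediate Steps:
$d{\left(W \right)} = 10 + W^{2}$ ($d{\left(W \right)} = W^{2} + 10 = 10 + W^{2}$)
$t = \frac{1}{2411}$ ($t = \frac{1}{10 + \left(-49\right)^{2}} = \frac{1}{10 + 2401} = \frac{1}{2411} \approx 0.00041477$)
$t - 2323 = \frac{1}{2411} - 2323 = - \frac{5600752}{2411}$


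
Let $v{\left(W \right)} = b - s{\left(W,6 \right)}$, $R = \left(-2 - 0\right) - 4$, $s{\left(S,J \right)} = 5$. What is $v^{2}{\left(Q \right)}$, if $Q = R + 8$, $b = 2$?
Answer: $9$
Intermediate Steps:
$R = -6$ ($R = \left(-2 + 0\right) - 4 = -2 - 4 = -6$)
$Q = 2$ ($Q = -6 + 8 = 2$)
$v{\left(W \right)} = -3$ ($v{\left(W \right)} = 2 - 5 = -3$)
$v^{2}{\left(Q \right)} = \left(-3\right)^{2} = 9$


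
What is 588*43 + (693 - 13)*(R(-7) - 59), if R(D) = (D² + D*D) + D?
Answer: 47044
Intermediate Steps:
R(D) = D + 2*D² (R(D) = (D² + D²) + D = 2*D² + D = D + 2*D²)
588*43 + (693 - 13)*(R(-7) - 59) = 588*43 + (693 - 13)*(-7*(1 + 2*(-7)) - 59) = 25284 + 680*(-7*(1 - 14) - 59) = 25284 + 680*(-7*(-13) - 59) = 25284 + 680*(91 - 59) = 25284 + 680*32 = 25284 + 21760 = 47044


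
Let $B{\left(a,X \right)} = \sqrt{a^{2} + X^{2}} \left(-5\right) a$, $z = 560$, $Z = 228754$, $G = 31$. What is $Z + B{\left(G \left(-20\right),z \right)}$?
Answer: $228754 + 62000 \sqrt{1745} \approx 2.8187 \cdot 10^{6}$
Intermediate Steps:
$B{\left(a,X \right)} = - 5 a \sqrt{X^{2} + a^{2}}$ ($B{\left(a,X \right)} = \sqrt{X^{2} + a^{2}} \left(-5\right) a = - 5 \sqrt{X^{2} + a^{2}} a = - 5 a \sqrt{X^{2} + a^{2}}$)
$Z + B{\left(G \left(-20\right),z \right)} = 228754 - 5 \cdot 31 \left(-20\right) \sqrt{560^{2} + \left(31 \left(-20\right)\right)^{2}} = 228754 - - 3100 \sqrt{313600 + \left(-620\right)^{2}} = 228754 - - 3100 \sqrt{313600 + 384400} = 228754 - - 3100 \sqrt{698000} = 228754 - - 3100 \cdot 20 \sqrt{1745} = 228754 + 62000 \sqrt{1745}$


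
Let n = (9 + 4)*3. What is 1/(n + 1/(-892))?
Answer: 892/34787 ≈ 0.025642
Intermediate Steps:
n = 39 (n = 13*3 = 39)
1/(n + 1/(-892)) = 1/(39 + 1/(-892)) = 1/(39 - 1/892) = 1/(34787/892) = 892/34787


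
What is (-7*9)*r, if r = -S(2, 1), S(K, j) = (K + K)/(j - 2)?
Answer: -252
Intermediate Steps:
S(K, j) = 2*K/(-2 + j) (S(K, j) = (2*K)/(-2 + j) = 2*K/(-2 + j))
r = 4 (r = -2*2/(-2 + 1) = -2*2/(-1) = -2*2*(-1) = -1*(-4) = 4)
(-7*9)*r = -7*9*4 = -63*4 = -252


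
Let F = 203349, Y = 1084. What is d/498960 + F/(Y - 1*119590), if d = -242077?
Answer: -1971978697/895905360 ≈ -2.2011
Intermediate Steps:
d/498960 + F/(Y - 1*119590) = -242077/498960 + 203349/(1084 - 1*119590) = -242077*1/498960 + 203349/(1084 - 119590) = -22007/45360 + 203349/(-118506) = -22007/45360 + 203349*(-1/118506) = -22007/45360 - 67783/39502 = -1971978697/895905360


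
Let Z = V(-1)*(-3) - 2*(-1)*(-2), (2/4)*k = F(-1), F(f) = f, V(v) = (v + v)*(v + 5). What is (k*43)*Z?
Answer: -1720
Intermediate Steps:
V(v) = 2*v*(5 + v) (V(v) = (2*v)*(5 + v) = 2*v*(5 + v))
k = -2 (k = 2*(-1) = -2)
Z = 20 (Z = (2*(-1)*(5 - 1))*(-3) - 2*(-1)*(-2) = (2*(-1)*4)*(-3) + 2*(-2) = -8*(-3) - 4 = 24 - 4 = 20)
(k*43)*Z = -2*43*20 = -86*20 = -1720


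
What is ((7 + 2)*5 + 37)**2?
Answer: 6724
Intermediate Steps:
((7 + 2)*5 + 37)**2 = (9*5 + 37)**2 = (45 + 37)**2 = 82**2 = 6724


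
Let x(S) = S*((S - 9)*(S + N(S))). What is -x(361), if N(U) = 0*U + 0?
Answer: -45872992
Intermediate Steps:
N(U) = 0 (N(U) = 0 + 0 = 0)
x(S) = S²*(-9 + S) (x(S) = S*((S - 9)*(S + 0)) = S*((-9 + S)*S) = S*(S*(-9 + S)) = S²*(-9 + S))
-x(361) = -361²*(-9 + 361) = -130321*352 = -1*45872992 = -45872992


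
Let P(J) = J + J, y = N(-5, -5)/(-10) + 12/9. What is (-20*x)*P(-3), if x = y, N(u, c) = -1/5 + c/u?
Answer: 752/5 ≈ 150.40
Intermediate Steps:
N(u, c) = -⅕ + c/u (N(u, c) = -1*⅕ + c/u = -⅕ + c/u)
y = 94/75 (y = ((-5 - ⅕*(-5))/(-5))/(-10) + 12/9 = -(-5 + 1)/5*(-⅒) + 12*(⅑) = -⅕*(-4)*(-⅒) + 4/3 = (⅘)*(-⅒) + 4/3 = -2/25 + 4/3 = 94/75 ≈ 1.2533)
P(J) = 2*J
x = 94/75 ≈ 1.2533
(-20*x)*P(-3) = (-20*94/75)*(2*(-3)) = -376/15*(-6) = 752/5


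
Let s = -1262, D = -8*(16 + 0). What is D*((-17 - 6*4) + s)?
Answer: 166784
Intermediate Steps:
D = -128 (D = -8*16 = -128)
D*((-17 - 6*4) + s) = -128*((-17 - 6*4) - 1262) = -128*((-17 - 24) - 1262) = -128*(-41 - 1262) = -128*(-1303) = 166784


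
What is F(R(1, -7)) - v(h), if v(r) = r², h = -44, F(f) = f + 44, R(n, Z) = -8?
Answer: -1900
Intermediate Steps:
F(f) = 44 + f
F(R(1, -7)) - v(h) = (44 - 8) - 1*(-44)² = 36 - 1*1936 = 36 - 1936 = -1900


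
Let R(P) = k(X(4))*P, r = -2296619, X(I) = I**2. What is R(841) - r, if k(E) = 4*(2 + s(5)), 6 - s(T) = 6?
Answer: 2303347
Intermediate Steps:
s(T) = 0 (s(T) = 6 - 1*6 = 6 - 6 = 0)
k(E) = 8 (k(E) = 4*(2 + 0) = 4*2 = 8)
R(P) = 8*P
R(841) - r = 8*841 - 1*(-2296619) = 6728 + 2296619 = 2303347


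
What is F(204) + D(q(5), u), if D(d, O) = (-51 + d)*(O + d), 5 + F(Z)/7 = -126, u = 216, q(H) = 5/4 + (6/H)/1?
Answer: -4609099/400 ≈ -11523.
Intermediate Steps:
q(H) = 5/4 + 6/H (q(H) = 5*(¼) + (6/H)*1 = 5/4 + 6/H)
F(Z) = -917 (F(Z) = -35 + 7*(-126) = -35 - 882 = -917)
F(204) + D(q(5), u) = -917 + ((5/4 + 6/5)² - 51*216 - 51*(5/4 + 6/5) + 216*(5/4 + 6/5)) = -917 + ((5/4 + 6*(⅕))² - 11016 - 51*(5/4 + 6*(⅕)) + 216*(5/4 + 6*(⅕))) = -917 + ((5/4 + 6/5)² - 11016 - 51*(5/4 + 6/5) + 216*(5/4 + 6/5)) = -917 + ((49/20)² - 11016 - 51*49/20 + 216*(49/20)) = -917 + (2401/400 - 11016 - 2499/20 + 2646/5) = -917 - 4242299/400 = -4609099/400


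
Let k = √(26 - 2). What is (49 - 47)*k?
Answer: 4*√6 ≈ 9.7980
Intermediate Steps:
k = 2*√6 (k = √24 = 2*√6 ≈ 4.8990)
(49 - 47)*k = (49 - 47)*(2*√6) = 2*(2*√6) = 4*√6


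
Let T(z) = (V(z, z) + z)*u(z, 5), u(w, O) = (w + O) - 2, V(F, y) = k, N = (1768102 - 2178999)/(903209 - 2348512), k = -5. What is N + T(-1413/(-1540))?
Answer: -53845094899513/3427680594800 ≈ -15.709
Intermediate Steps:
N = 410897/1445303 (N = -410897/(-1445303) = -410897*(-1/1445303) = 410897/1445303 ≈ 0.28430)
V(F, y) = -5
u(w, O) = -2 + O + w (u(w, O) = (O + w) - 2 = -2 + O + w)
T(z) = (-5 + z)*(3 + z) (T(z) = (-5 + z)*(-2 + 5 + z) = (-5 + z)*(3 + z))
N + T(-1413/(-1540)) = 410897/1445303 + (-5 - 1413/(-1540))*(3 - 1413/(-1540)) = 410897/1445303 + (-5 - 1413*(-1/1540))*(3 - 1413*(-1/1540)) = 410897/1445303 + (-5 + 1413/1540)*(3 + 1413/1540) = 410897/1445303 - 6287/1540*6033/1540 = 410897/1445303 - 37929471/2371600 = -53845094899513/3427680594800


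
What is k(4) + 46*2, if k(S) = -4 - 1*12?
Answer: 76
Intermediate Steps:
k(S) = -16 (k(S) = -4 - 12 = -16)
k(4) + 46*2 = -16 + 46*2 = -16 + 92 = 76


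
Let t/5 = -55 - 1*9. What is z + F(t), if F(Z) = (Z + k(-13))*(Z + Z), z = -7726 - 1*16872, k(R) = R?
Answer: 188522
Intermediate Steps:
z = -24598 (z = -7726 - 16872 = -24598)
t = -320 (t = 5*(-55 - 1*9) = 5*(-55 - 9) = 5*(-64) = -320)
F(Z) = 2*Z*(-13 + Z) (F(Z) = (Z - 13)*(Z + Z) = (-13 + Z)*(2*Z) = 2*Z*(-13 + Z))
z + F(t) = -24598 + 2*(-320)*(-13 - 320) = -24598 + 2*(-320)*(-333) = -24598 + 213120 = 188522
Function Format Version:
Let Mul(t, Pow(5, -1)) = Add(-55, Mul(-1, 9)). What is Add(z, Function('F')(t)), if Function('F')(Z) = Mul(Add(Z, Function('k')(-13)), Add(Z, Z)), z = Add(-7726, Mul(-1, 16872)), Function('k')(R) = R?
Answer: 188522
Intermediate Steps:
z = -24598 (z = Add(-7726, -16872) = -24598)
t = -320 (t = Mul(5, Add(-55, Mul(-1, 9))) = Mul(5, Add(-55, -9)) = Mul(5, -64) = -320)
Function('F')(Z) = Mul(2, Z, Add(-13, Z)) (Function('F')(Z) = Mul(Add(Z, -13), Add(Z, Z)) = Mul(Add(-13, Z), Mul(2, Z)) = Mul(2, Z, Add(-13, Z)))
Add(z, Function('F')(t)) = Add(-24598, Mul(2, -320, Add(-13, -320))) = Add(-24598, Mul(2, -320, -333)) = Add(-24598, 213120) = 188522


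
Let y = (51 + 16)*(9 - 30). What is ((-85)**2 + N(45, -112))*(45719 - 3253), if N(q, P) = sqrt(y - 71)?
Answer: 306816850 + 42466*I*sqrt(1478) ≈ 3.0682e+8 + 1.6326e+6*I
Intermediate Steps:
y = -1407 (y = 67*(-21) = -1407)
N(q, P) = I*sqrt(1478) (N(q, P) = sqrt(-1407 - 71) = sqrt(-1478) = I*sqrt(1478))
((-85)**2 + N(45, -112))*(45719 - 3253) = ((-85)**2 + I*sqrt(1478))*(45719 - 3253) = (7225 + I*sqrt(1478))*42466 = 306816850 + 42466*I*sqrt(1478)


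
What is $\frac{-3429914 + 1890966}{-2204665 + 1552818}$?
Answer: $\frac{1538948}{651847} \approx 2.3609$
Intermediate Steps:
$\frac{-3429914 + 1890966}{-2204665 + 1552818} = - \frac{1538948}{-651847} = \left(-1538948\right) \left(- \frac{1}{651847}\right) = \frac{1538948}{651847}$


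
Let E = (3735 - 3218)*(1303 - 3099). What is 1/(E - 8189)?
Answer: -1/936721 ≈ -1.0676e-6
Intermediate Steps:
E = -928532 (E = 517*(-1796) = -928532)
1/(E - 8189) = 1/(-928532 - 8189) = 1/(-936721) = -1/936721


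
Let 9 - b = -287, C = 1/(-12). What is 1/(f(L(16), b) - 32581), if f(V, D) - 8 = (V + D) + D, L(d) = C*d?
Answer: -3/95947 ≈ -3.1267e-5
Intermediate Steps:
C = -1/12 ≈ -0.083333
b = 296 (b = 9 - 1*(-287) = 9 + 287 = 296)
L(d) = -d/12
f(V, D) = 8 + V + 2*D (f(V, D) = 8 + ((V + D) + D) = 8 + ((D + V) + D) = 8 + (V + 2*D) = 8 + V + 2*D)
1/(f(L(16), b) - 32581) = 1/((8 - 1/12*16 + 2*296) - 32581) = 1/((8 - 4/3 + 592) - 32581) = 1/(1796/3 - 32581) = 1/(-95947/3) = -3/95947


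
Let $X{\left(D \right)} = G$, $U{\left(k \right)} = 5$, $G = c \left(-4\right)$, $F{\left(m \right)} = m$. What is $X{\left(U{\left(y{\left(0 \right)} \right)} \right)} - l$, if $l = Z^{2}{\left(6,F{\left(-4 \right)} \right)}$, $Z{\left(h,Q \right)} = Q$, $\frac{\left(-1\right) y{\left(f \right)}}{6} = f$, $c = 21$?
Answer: $-100$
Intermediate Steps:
$G = -84$ ($G = 21 \left(-4\right) = -84$)
$y{\left(f \right)} = - 6 f$
$X{\left(D \right)} = -84$
$l = 16$ ($l = \left(-4\right)^{2} = 16$)
$X{\left(U{\left(y{\left(0 \right)} \right)} \right)} - l = -84 - 16 = -100$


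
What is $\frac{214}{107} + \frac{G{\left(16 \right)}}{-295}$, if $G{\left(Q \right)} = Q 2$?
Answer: $\frac{558}{295} \approx 1.8915$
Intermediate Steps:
$G{\left(Q \right)} = 2 Q$
$\frac{214}{107} + \frac{G{\left(16 \right)}}{-295} = \frac{214}{107} + \frac{2 \cdot 16}{-295} = 214 \cdot \frac{1}{107} + 32 \left(- \frac{1}{295}\right) = 2 - \frac{32}{295} = \frac{558}{295}$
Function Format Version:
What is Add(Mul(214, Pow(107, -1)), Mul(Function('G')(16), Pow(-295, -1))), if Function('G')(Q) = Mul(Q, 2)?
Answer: Rational(558, 295) ≈ 1.8915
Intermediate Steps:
Function('G')(Q) = Mul(2, Q)
Add(Mul(214, Pow(107, -1)), Mul(Function('G')(16), Pow(-295, -1))) = Add(Mul(214, Pow(107, -1)), Mul(Mul(2, 16), Pow(-295, -1))) = Add(Mul(214, Rational(1, 107)), Mul(32, Rational(-1, 295))) = Add(2, Rational(-32, 295)) = Rational(558, 295)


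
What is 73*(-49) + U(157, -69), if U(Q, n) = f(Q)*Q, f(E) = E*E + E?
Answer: 3890965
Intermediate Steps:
f(E) = E + E² (f(E) = E² + E = E + E²)
U(Q, n) = Q²*(1 + Q) (U(Q, n) = (Q*(1 + Q))*Q = Q²*(1 + Q))
73*(-49) + U(157, -69) = 73*(-49) + 157²*(1 + 157) = -3577 + 24649*158 = -3577 + 3894542 = 3890965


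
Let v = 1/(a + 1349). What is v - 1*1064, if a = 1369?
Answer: -2891951/2718 ≈ -1064.0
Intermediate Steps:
v = 1/2718 (v = 1/(1369 + 1349) = 1/2718 ≈ 0.00036792)
v - 1*1064 = 1/2718 - 1*1064 = 1/2718 - 1064 = -2891951/2718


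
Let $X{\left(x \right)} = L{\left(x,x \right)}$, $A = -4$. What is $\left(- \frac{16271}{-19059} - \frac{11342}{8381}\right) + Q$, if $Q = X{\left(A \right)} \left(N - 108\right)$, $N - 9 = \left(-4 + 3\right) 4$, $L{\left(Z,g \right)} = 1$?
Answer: $- \frac{16532348264}{159733479} \approx -103.5$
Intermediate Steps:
$N = 5$ ($N = 9 + \left(-4 + 3\right) 4 = 9 - 4 = 5$)
$X{\left(x \right)} = 1$
$Q = -103$ ($Q = 1 \left(5 - 108\right) = 1 \left(-103\right) = -103$)
$\left(- \frac{16271}{-19059} - \frac{11342}{8381}\right) + Q = \left(- \frac{16271}{-19059} - \frac{11342}{8381}\right) - 103 = \left(\left(-16271\right) \left(- \frac{1}{19059}\right) - \frac{11342}{8381}\right) - 103 = \left(\frac{16271}{19059} - \frac{11342}{8381}\right) - 103 = - \frac{79799927}{159733479} - 103 = - \frac{16532348264}{159733479}$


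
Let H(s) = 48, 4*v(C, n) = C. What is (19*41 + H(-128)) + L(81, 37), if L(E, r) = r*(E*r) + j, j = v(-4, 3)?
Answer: 111715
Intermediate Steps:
v(C, n) = C/4
j = -1 (j = (1/4)*(-4) = -1)
L(E, r) = -1 + E*r**2 (L(E, r) = r*(E*r) - 1 = E*r**2 - 1 = -1 + E*r**2)
(19*41 + H(-128)) + L(81, 37) = (19*41 + 48) + (-1 + 81*37**2) = (779 + 48) + (-1 + 81*1369) = 827 + (-1 + 110889) = 827 + 110888 = 111715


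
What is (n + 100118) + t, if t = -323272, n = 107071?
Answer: -116083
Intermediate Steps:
(n + 100118) + t = (107071 + 100118) - 323272 = 207189 - 323272 = -116083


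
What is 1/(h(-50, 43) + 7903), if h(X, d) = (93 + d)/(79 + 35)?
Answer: 57/450539 ≈ 0.00012652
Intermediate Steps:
h(X, d) = 31/38 + d/114 (h(X, d) = (93 + d)/114 = (93 + d)*(1/114) = 31/38 + d/114)
1/(h(-50, 43) + 7903) = 1/((31/38 + (1/114)*43) + 7903) = 1/((31/38 + 43/114) + 7903) = 1/(68/57 + 7903) = 1/(450539/57) = 57/450539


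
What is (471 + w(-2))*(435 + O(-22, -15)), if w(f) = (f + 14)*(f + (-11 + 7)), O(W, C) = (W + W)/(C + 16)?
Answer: 156009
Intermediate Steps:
O(W, C) = 2*W/(16 + C) (O(W, C) = (2*W)/(16 + C) = 2*W/(16 + C))
w(f) = (-4 + f)*(14 + f) (w(f) = (14 + f)*(f - 4) = (14 + f)*(-4 + f) = (-4 + f)*(14 + f))
(471 + w(-2))*(435 + O(-22, -15)) = (471 + (-56 + (-2)² + 10*(-2)))*(435 + 2*(-22)/(16 - 15)) = (471 + (-56 + 4 - 20))*(435 + 2*(-22)/1) = (471 - 72)*(435 + 2*(-22)*1) = 399*(435 - 44) = 399*391 = 156009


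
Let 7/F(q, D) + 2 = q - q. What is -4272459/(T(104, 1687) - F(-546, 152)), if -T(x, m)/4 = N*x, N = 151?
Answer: 2848306/41875 ≈ 68.019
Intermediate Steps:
F(q, D) = -7/2 (F(q, D) = 7/(-2 + (q - q)) = 7/(-2 + 0) = 7/(-2) = 7*(-½) = -7/2)
T(x, m) = -604*x
-4272459/(T(104, 1687) - F(-546, 152)) = -4272459/(-604*104 - 1*(-7/2)) = -4272459/(-62816 + 7/2) = -4272459/(-125625/2) = -4272459*(-2/125625) = 2848306/41875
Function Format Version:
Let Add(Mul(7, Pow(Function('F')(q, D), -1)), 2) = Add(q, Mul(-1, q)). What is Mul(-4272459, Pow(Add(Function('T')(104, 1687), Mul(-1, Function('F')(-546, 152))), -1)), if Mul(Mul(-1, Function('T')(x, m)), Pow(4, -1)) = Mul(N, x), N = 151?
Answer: Rational(2848306, 41875) ≈ 68.019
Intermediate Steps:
Function('F')(q, D) = Rational(-7, 2) (Function('F')(q, D) = Mul(7, Pow(Add(-2, Add(q, Mul(-1, q))), -1)) = Mul(7, Pow(Add(-2, 0), -1)) = Mul(7, Pow(-2, -1)) = Mul(7, Rational(-1, 2)) = Rational(-7, 2))
Function('T')(x, m) = Mul(-604, x) (Function('T')(x, m) = Mul(-4, Mul(151, x)) = Mul(-604, x))
Mul(-4272459, Pow(Add(Function('T')(104, 1687), Mul(-1, Function('F')(-546, 152))), -1)) = Mul(-4272459, Pow(Add(Mul(-604, 104), Mul(-1, Rational(-7, 2))), -1)) = Mul(-4272459, Pow(Add(-62816, Rational(7, 2)), -1)) = Mul(-4272459, Pow(Rational(-125625, 2), -1)) = Mul(-4272459, Rational(-2, 125625)) = Rational(2848306, 41875)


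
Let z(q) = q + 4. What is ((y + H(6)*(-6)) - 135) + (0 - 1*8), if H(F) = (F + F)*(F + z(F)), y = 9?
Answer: -1286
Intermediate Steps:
z(q) = 4 + q
H(F) = 2*F*(4 + 2*F) (H(F) = (F + F)*(F + (4 + F)) = (2*F)*(4 + 2*F) = 2*F*(4 + 2*F))
((y + H(6)*(-6)) - 135) + (0 - 1*8) = ((9 + (4*6*(2 + 6))*(-6)) - 135) + (0 - 1*8) = ((9 + (4*6*8)*(-6)) - 135) + (0 - 8) = ((9 + 192*(-6)) - 135) - 8 = ((9 - 1152) - 135) - 8 = (-1143 - 135) - 8 = -1278 - 8 = -1286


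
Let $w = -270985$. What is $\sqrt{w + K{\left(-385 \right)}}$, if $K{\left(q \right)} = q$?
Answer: $i \sqrt{271370} \approx 520.93 i$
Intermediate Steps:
$\sqrt{w + K{\left(-385 \right)}} = \sqrt{-270985 - 385} = \sqrt{-271370} = i \sqrt{271370}$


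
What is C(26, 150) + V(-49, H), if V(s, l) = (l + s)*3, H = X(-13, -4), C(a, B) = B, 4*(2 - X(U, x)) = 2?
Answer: 15/2 ≈ 7.5000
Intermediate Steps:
X(U, x) = 3/2 (X(U, x) = 2 - 1/4*2 = 2 - 1/2 = 3/2)
H = 3/2 ≈ 1.5000
V(s, l) = 3*l + 3*s
C(26, 150) + V(-49, H) = 150 + (3*(3/2) + 3*(-49)) = 150 + (9/2 - 147) = 150 - 285/2 = 15/2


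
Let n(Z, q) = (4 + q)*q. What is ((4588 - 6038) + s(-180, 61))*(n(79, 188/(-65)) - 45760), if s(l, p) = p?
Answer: 268562505504/4225 ≈ 6.3565e+7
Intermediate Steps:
n(Z, q) = q*(4 + q)
((4588 - 6038) + s(-180, 61))*(n(79, 188/(-65)) - 45760) = ((4588 - 6038) + 61)*((188/(-65))*(4 + 188/(-65)) - 45760) = (-1450 + 61)*((188*(-1/65))*(4 + 188*(-1/65)) - 45760) = -1389*(-188*(4 - 188/65)/65 - 45760) = -1389*(-188/65*72/65 - 45760) = -1389*(-13536/4225 - 45760) = -1389*(-193349536/4225) = 268562505504/4225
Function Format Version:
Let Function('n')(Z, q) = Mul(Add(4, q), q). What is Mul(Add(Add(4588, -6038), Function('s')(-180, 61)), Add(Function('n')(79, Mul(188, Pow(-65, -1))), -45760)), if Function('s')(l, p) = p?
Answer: Rational(268562505504, 4225) ≈ 6.3565e+7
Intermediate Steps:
Function('n')(Z, q) = Mul(q, Add(4, q))
Mul(Add(Add(4588, -6038), Function('s')(-180, 61)), Add(Function('n')(79, Mul(188, Pow(-65, -1))), -45760)) = Mul(Add(Add(4588, -6038), 61), Add(Mul(Mul(188, Pow(-65, -1)), Add(4, Mul(188, Pow(-65, -1)))), -45760)) = Mul(Add(-1450, 61), Add(Mul(Mul(188, Rational(-1, 65)), Add(4, Mul(188, Rational(-1, 65)))), -45760)) = Mul(-1389, Add(Mul(Rational(-188, 65), Add(4, Rational(-188, 65))), -45760)) = Mul(-1389, Add(Mul(Rational(-188, 65), Rational(72, 65)), -45760)) = Mul(-1389, Add(Rational(-13536, 4225), -45760)) = Mul(-1389, Rational(-193349536, 4225)) = Rational(268562505504, 4225)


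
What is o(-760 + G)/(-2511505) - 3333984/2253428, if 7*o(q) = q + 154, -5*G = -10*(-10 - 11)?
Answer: -14652940545024/9904117455995 ≈ -1.4795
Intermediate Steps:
G = -42 (G = -(-2)*(-10 - 11) = -(-2)*(-21) = -1/5*210 = -42)
o(q) = 22 + q/7 (o(q) = (q + 154)/7 = (154 + q)/7 = 22 + q/7)
o(-760 + G)/(-2511505) - 3333984/2253428 = (22 + (-760 - 42)/7)/(-2511505) - 3333984/2253428 = (22 + (1/7)*(-802))*(-1/2511505) - 3333984*1/2253428 = (22 - 802/7)*(-1/2511505) - 833496/563357 = -648/7*(-1/2511505) - 833496/563357 = 648/17580535 - 833496/563357 = -14652940545024/9904117455995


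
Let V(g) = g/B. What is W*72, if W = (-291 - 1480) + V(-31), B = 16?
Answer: -255303/2 ≈ -1.2765e+5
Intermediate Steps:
V(g) = g/16
W = -28367/16 (W = (-291 - 1480) + (1/16)*(-31) = -1771 - 31/16 = -28367/16 ≈ -1772.9)
W*72 = -28367/16*72 = -255303/2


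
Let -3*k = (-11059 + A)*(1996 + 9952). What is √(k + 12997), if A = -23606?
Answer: √138072137 ≈ 11750.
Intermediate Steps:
k = 138059140 (k = -(-11059 - 23606)*(1996 + 9952)/3 = -(-11555)*11948 = -⅓*(-414177420) = 138059140)
√(k + 12997) = √(138059140 + 12997) = √138072137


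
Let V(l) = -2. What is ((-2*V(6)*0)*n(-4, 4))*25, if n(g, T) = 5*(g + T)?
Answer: 0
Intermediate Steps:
n(g, T) = 5*T + 5*g (n(g, T) = 5*(T + g) = 5*T + 5*g)
((-2*V(6)*0)*n(-4, 4))*25 = ((-2*(-2)*0)*(5*4 + 5*(-4)))*25 = ((4*0)*(20 - 20))*25 = (0*0)*25 = 0*25 = 0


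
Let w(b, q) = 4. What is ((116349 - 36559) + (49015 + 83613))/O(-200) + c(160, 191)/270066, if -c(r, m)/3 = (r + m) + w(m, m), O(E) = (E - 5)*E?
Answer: 4776934549/922725500 ≈ 5.1770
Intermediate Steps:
O(E) = E*(-5 + E) (O(E) = (-5 + E)*E = E*(-5 + E))
c(r, m) = -12 - 3*m - 3*r (c(r, m) = -3*((r + m) + 4) = -3*((m + r) + 4) = -3*(4 + m + r) = -12 - 3*m - 3*r)
((116349 - 36559) + (49015 + 83613))/O(-200) + c(160, 191)/270066 = ((116349 - 36559) + (49015 + 83613))/((-200*(-5 - 200))) + (-12 - 3*191 - 3*160)/270066 = (79790 + 132628)/((-200*(-205))) + (-12 - 573 - 480)*(1/270066) = 212418/41000 - 1065*1/270066 = 212418*(1/41000) - 355/90022 = 106209/20500 - 355/90022 = 4776934549/922725500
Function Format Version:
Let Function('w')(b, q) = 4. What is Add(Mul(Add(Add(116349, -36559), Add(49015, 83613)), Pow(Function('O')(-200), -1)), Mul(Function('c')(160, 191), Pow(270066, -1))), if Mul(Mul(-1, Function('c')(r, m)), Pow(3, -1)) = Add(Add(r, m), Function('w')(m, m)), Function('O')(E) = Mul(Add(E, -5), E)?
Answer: Rational(4776934549, 922725500) ≈ 5.1770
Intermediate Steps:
Function('O')(E) = Mul(E, Add(-5, E)) (Function('O')(E) = Mul(Add(-5, E), E) = Mul(E, Add(-5, E)))
Function('c')(r, m) = Add(-12, Mul(-3, m), Mul(-3, r)) (Function('c')(r, m) = Mul(-3, Add(Add(r, m), 4)) = Mul(-3, Add(Add(m, r), 4)) = Mul(-3, Add(4, m, r)) = Add(-12, Mul(-3, m), Mul(-3, r)))
Add(Mul(Add(Add(116349, -36559), Add(49015, 83613)), Pow(Function('O')(-200), -1)), Mul(Function('c')(160, 191), Pow(270066, -1))) = Add(Mul(Add(Add(116349, -36559), Add(49015, 83613)), Pow(Mul(-200, Add(-5, -200)), -1)), Mul(Add(-12, Mul(-3, 191), Mul(-3, 160)), Pow(270066, -1))) = Add(Mul(Add(79790, 132628), Pow(Mul(-200, -205), -1)), Mul(Add(-12, -573, -480), Rational(1, 270066))) = Add(Mul(212418, Pow(41000, -1)), Mul(-1065, Rational(1, 270066))) = Add(Mul(212418, Rational(1, 41000)), Rational(-355, 90022)) = Add(Rational(106209, 20500), Rational(-355, 90022)) = Rational(4776934549, 922725500)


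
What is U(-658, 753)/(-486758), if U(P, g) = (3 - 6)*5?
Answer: 15/486758 ≈ 3.0816e-5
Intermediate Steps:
U(P, g) = -15 (U(P, g) = -3*5 = -15)
U(-658, 753)/(-486758) = -15/(-486758) = -15*(-1/486758) = 15/486758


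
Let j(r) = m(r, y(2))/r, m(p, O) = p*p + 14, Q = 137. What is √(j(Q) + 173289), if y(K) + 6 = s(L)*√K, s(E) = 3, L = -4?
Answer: 4*√203439657/137 ≈ 416.44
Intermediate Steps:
y(K) = -6 + 3*√K
m(p, O) = 14 + p² (m(p, O) = p² + 14 = 14 + p²)
j(r) = (14 + r²)/r
√(j(Q) + 173289) = √((137 + 14/137) + 173289) = √(18783/137 + 173289) = √(23759376/137) = 4*√203439657/137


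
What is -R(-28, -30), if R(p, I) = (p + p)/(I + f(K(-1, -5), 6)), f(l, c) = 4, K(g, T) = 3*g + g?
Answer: -28/13 ≈ -2.1538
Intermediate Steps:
K(g, T) = 4*g
R(p, I) = 2*p/(4 + I) (R(p, I) = (p + p)/(I + 4) = (2*p)/(4 + I) = 2*p/(4 + I))
-R(-28, -30) = -2*(-28)/(4 - 30) = -2*(-28)/(-26) = -2*(-28)*(-1)/26 = -1*28/13 = -28/13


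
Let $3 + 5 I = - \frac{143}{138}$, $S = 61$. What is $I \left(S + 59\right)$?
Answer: $- \frac{2228}{23} \approx -96.87$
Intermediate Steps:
$I = - \frac{557}{690}$ ($I = - \frac{3}{5} + \frac{\left(-143\right) \frac{1}{138}}{5} = - \frac{3}{5} + \frac{1}{5} \left(- \frac{143}{138}\right) = - \frac{3}{5} - \frac{143}{690} = - \frac{557}{690} \approx -0.80725$)
$I \left(S + 59\right) = - \frac{557 \left(61 + 59\right)}{690} = \left(- \frac{557}{690}\right) 120 = - \frac{2228}{23}$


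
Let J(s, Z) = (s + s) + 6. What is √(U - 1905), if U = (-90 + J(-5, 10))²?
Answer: √6931 ≈ 83.253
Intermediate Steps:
J(s, Z) = 6 + 2*s (J(s, Z) = 2*s + 6 = 6 + 2*s)
U = 8836 (U = (-90 + (6 + 2*(-5)))² = (-90 + (6 - 10))² = (-90 - 4)² = (-94)² = 8836)
√(U - 1905) = √(8836 - 1905) = √6931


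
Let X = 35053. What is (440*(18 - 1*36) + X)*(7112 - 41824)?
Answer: -941840696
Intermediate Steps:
(440*(18 - 1*36) + X)*(7112 - 41824) = (440*(18 - 1*36) + 35053)*(7112 - 41824) = (440*(18 - 36) + 35053)*(-34712) = (440*(-18) + 35053)*(-34712) = (-7920 + 35053)*(-34712) = 27133*(-34712) = -941840696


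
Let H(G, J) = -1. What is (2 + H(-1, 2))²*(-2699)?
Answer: -2699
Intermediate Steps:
(2 + H(-1, 2))²*(-2699) = (2 - 1)²*(-2699) = 1²*(-2699) = 1*(-2699) = -2699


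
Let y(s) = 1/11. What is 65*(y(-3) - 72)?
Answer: -51415/11 ≈ -4674.1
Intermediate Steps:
y(s) = 1/11
65*(y(-3) - 72) = 65*(1/11 - 72) = 65*(-791/11) = -51415/11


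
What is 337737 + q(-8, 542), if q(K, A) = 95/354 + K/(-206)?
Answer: 12314577695/36462 ≈ 3.3774e+5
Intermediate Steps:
q(K, A) = 95/354 - K/206 (q(K, A) = 95*(1/354) + K*(-1/206) = 95/354 - K/206)
337737 + q(-8, 542) = 337737 + (95/354 - 1/206*(-8)) = 337737 + (95/354 + 4/103) = 337737 + 11201/36462 = 12314577695/36462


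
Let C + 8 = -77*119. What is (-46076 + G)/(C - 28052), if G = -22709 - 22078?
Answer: 90863/37223 ≈ 2.4410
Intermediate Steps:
G = -44787
C = -9171 (C = -8 - 77*119 = -8 - 9163 = -9171)
(-46076 + G)/(C - 28052) = (-46076 - 44787)/(-9171 - 28052) = -90863/(-37223) = -90863*(-1/37223) = 90863/37223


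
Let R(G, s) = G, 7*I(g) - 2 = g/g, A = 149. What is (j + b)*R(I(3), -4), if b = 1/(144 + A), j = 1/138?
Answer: 431/94346 ≈ 0.0045683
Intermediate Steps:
j = 1/138 ≈ 0.0072464
I(g) = 3/7 (I(g) = 2/7 + (g/g)/7 = 2/7 + (1/7)*1 = 2/7 + 1/7 = 3/7)
b = 1/293 (b = 1/(144 + 149) = 1/293 ≈ 0.0034130)
(j + b)*R(I(3), -4) = (1/138 + 1/293)*(3/7) = (431/40434)*(3/7) = 431/94346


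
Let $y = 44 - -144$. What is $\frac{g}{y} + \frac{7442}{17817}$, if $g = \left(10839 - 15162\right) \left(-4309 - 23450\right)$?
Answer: $\frac{2138079830365}{3349596} \approx 6.3831 \cdot 10^{5}$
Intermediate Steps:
$g = 120002157$ ($g = \left(-4323\right) \left(-27759\right) = 120002157$)
$y = 188$ ($y = 44 + 144 = 188$)
$\frac{g}{y} + \frac{7442}{17817} = \frac{120002157}{188} + \frac{7442}{17817} = \frac{2138079830365}{3349596}$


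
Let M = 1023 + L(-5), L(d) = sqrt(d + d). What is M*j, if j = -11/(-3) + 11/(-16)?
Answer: 48763/16 + 143*I*sqrt(10)/48 ≈ 3047.7 + 9.421*I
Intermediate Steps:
L(d) = sqrt(2)*sqrt(d) (L(d) = sqrt(2*d) = sqrt(2)*sqrt(d))
j = 143/48 (j = -11*(-1/3) + 11*(-1/16) = 11/3 - 11/16 = 143/48 ≈ 2.9792)
M = 1023 + I*sqrt(10) (M = 1023 + sqrt(2)*sqrt(-5) = 1023 + sqrt(2)*(I*sqrt(5)) = 1023 + I*sqrt(10) ≈ 1023.0 + 3.1623*I)
M*j = (1023 + I*sqrt(10))*(143/48) = 48763/16 + 143*I*sqrt(10)/48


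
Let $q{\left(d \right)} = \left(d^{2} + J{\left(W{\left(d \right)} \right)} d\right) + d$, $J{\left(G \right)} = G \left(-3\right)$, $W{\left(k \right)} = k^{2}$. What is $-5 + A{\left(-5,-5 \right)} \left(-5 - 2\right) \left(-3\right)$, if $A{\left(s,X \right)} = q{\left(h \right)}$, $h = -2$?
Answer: $541$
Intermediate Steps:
$J{\left(G \right)} = - 3 G$
$q{\left(d \right)} = d + d^{2} - 3 d^{3}$ ($q{\left(d \right)} = \left(d^{2} + - 3 d^{2} d\right) + d = \left(d^{2} - 3 d^{3}\right) + d = d + d^{2} - 3 d^{3}$)
$A{\left(s,X \right)} = 26$ ($A{\left(s,X \right)} = - 2 \left(1 - 2 - 3 \left(-2\right)^{2}\right) = - 2 \left(1 - 2 - 12\right) = \left(-2\right) \left(-13\right) = 26$)
$-5 + A{\left(-5,-5 \right)} \left(-5 - 2\right) \left(-3\right) = -5 + 26 \left(-5 - 2\right) \left(-3\right) = -5 + 26 \left(-7\right) \left(-3\right) = -5 - -546 = -5 + 546 = 541$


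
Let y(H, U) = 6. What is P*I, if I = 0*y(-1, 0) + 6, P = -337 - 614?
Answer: -5706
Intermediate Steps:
P = -951
I = 6 (I = 0*6 + 6 = 0 + 6 = 6)
P*I = -951*6 = -5706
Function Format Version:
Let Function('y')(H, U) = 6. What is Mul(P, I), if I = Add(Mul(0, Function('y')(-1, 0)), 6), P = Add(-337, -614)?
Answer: -5706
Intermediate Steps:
P = -951
I = 6 (I = Add(Mul(0, 6), 6) = Add(0, 6) = 6)
Mul(P, I) = Mul(-951, 6) = -5706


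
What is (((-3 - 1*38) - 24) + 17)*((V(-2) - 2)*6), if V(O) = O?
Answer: 1152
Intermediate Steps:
(((-3 - 1*38) - 24) + 17)*((V(-2) - 2)*6) = (((-3 - 1*38) - 24) + 17)*((-2 - 2)*6) = (((-3 - 38) - 24) + 17)*(-4*6) = ((-41 - 24) + 17)*(-24) = (-65 + 17)*(-24) = -48*(-24) = 1152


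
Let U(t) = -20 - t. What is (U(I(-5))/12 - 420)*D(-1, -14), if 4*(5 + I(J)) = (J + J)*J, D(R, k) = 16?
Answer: -20270/3 ≈ -6756.7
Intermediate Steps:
I(J) = -5 + J²/2 (I(J) = -5 + ((J + J)*J)/4 = -5 + ((2*J)*J)/4 = -5 + (2*J²)/4 = -5 + J²/2)
(U(I(-5))/12 - 420)*D(-1, -14) = ((-20 - (-5 + (½)*(-5)²))/12 - 420)*16 = ((-20 - (-5 + (½)*25))*(1/12) - 420)*16 = ((-20 - (-5 + 25/2))*(1/12) - 420)*16 = ((-20 - 1*15/2)*(1/12) - 420)*16 = ((-20 - 15/2)*(1/12) - 420)*16 = (-55/2*1/12 - 420)*16 = (-55/24 - 420)*16 = -10135/24*16 = -20270/3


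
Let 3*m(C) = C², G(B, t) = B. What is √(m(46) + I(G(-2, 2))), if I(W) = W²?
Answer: 4*√399/3 ≈ 26.633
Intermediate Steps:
m(C) = C²/3
√(m(46) + I(G(-2, 2))) = √((⅓)*46² + (-2)²) = √((⅓)*2116 + 4) = √(2116/3 + 4) = √(2128/3) = 4*√399/3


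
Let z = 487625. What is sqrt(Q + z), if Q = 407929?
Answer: 3*sqrt(99506) ≈ 946.34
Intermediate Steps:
sqrt(Q + z) = sqrt(407929 + 487625) = sqrt(895554) = 3*sqrt(99506)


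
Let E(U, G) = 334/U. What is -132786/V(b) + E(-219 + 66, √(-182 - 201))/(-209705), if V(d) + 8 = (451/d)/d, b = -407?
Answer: 64157678130723464/3864012376815 ≈ 16604.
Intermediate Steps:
V(d) = -8 + 451/d² (V(d) = -8 + (451/d)/d = -8 + 451/d²)
-132786/V(b) + E(-219 + 66, √(-182 - 201))/(-209705) = -132786/(-8 + 451/(-407)²) + (334/(-219 + 66))/(-209705) = -132786/(-8 + 451*(1/165649)) + (334/(-153))*(-1/209705) = -132786/(-8 + 41/15059) + (334*(-1/153))*(-1/209705) = -132786/(-120431/15059) - 334/153*(-1/209705) = -132786*(-15059/120431) + 334/32084865 = 1999624374/120431 + 334/32084865 = 64157678130723464/3864012376815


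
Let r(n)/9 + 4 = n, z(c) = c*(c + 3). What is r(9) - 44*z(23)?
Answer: -26267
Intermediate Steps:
z(c) = c*(3 + c)
r(n) = -36 + 9*n
r(9) - 44*z(23) = (-36 + 9*9) - 1012*(3 + 23) = (-36 + 81) - 1012*26 = 45 - 44*598 = 45 - 26312 = -26267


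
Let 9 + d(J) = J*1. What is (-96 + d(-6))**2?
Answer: 12321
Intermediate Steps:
d(J) = -9 + J (d(J) = -9 + J*1 = -9 + J)
(-96 + d(-6))**2 = (-96 + (-9 - 6))**2 = (-96 - 15)**2 = (-111)**2 = 12321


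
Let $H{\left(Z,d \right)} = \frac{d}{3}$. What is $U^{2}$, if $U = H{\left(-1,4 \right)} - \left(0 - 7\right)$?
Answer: $\frac{625}{9} \approx 69.444$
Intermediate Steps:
$H{\left(Z,d \right)} = \frac{d}{3}$ ($H{\left(Z,d \right)} = d \frac{1}{3} = \frac{d}{3}$)
$U = \frac{25}{3}$ ($U = \frac{1}{3} \cdot 4 - \left(0 - 7\right) = \frac{4}{3} - -7 = \frac{4}{3} + 7 = \frac{25}{3} \approx 8.3333$)
$U^{2} = \left(\frac{25}{3}\right)^{2} = \frac{625}{9}$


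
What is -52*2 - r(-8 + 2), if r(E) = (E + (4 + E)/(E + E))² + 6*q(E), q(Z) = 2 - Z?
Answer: -6697/36 ≈ -186.03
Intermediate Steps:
r(E) = 12 + (E + (4 + E)/(2*E))² - 6*E (r(E) = (E + (4 + E)/(E + E))² + 6*(2 - E) = (E + (4 + E)/((2*E)))² + (12 - 6*E) = (E + (4 + E)*(1/(2*E)))² + (12 - 6*E) = (E + (4 + E)/(2*E))² + (12 - 6*E) = 12 + (E + (4 + E)/(2*E))² - 6*E)
-52*2 - r(-8 + 2) = -52*2 - (12 - 6*(-8 + 2) + (4 + (-8 + 2) + 2*(-8 + 2)²)²/(4*(-8 + 2)²)) = -104 - (12 - 6*(-6) + (¼)*(4 - 6 + 2*(-6)²)²/(-6)²) = -104 - (12 + 36 + (¼)*(1/36)*(4 - 6 + 2*36)²) = -104 - (12 + 36 + (¼)*(1/36)*(4 - 6 + 72)²) = -104 - (12 + 36 + (¼)*(1/36)*70²) = -104 - (12 + 36 + (¼)*(1/36)*4900) = -104 - (12 + 36 + 1225/36) = -104 - 1*2953/36 = -104 - 2953/36 = -6697/36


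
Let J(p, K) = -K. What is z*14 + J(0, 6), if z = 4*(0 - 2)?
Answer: -118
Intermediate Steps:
z = -8 (z = 4*(-2) = -8)
z*14 + J(0, 6) = -8*14 - 1*6 = -112 - 6 = -118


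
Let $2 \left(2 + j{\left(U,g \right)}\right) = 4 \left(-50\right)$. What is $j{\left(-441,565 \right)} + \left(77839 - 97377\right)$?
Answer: $-19640$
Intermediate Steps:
$j{\left(U,g \right)} = -102$ ($j{\left(U,g \right)} = -2 + \frac{4 \left(-50\right)}{2} = -2 + \frac{1}{2} \left(-200\right) = -2 - 100 = -102$)
$j{\left(-441,565 \right)} + \left(77839 - 97377\right) = -102 + \left(77839 - 97377\right) = -102 - 19538 = -19640$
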